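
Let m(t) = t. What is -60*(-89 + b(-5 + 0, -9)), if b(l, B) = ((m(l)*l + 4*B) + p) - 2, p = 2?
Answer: 6000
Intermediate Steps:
b(l, B) = l² + 4*B (b(l, B) = ((l*l + 4*B) + 2) - 2 = ((l² + 4*B) + 2) - 2 = (2 + l² + 4*B) - 2 = l² + 4*B)
-60*(-89 + b(-5 + 0, -9)) = -60*(-89 + ((-5 + 0)² + 4*(-9))) = -60*(-89 + ((-5)² - 36)) = -60*(-89 + (25 - 36)) = -60*(-89 - 11) = -60*(-100) = 6000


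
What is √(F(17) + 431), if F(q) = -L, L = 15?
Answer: 4*√26 ≈ 20.396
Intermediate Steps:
F(q) = -15 (F(q) = -1*15 = -15)
√(F(17) + 431) = √(-15 + 431) = √416 = 4*√26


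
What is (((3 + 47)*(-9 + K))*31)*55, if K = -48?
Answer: -4859250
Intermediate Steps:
(((3 + 47)*(-9 + K))*31)*55 = (((3 + 47)*(-9 - 48))*31)*55 = ((50*(-57))*31)*55 = -2850*31*55 = -88350*55 = -4859250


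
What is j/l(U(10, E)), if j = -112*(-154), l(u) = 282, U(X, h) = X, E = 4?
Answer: 8624/141 ≈ 61.163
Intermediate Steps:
j = 17248
j/l(U(10, E)) = 17248/282 = 17248*(1/282) = 8624/141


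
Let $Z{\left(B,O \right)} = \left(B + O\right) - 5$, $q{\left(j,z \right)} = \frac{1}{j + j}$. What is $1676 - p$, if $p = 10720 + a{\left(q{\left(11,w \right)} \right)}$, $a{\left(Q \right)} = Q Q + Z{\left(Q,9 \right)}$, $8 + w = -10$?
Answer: $- \frac{4379255}{484} \approx -9048.0$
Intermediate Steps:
$w = -18$ ($w = -8 - 10 = -18$)
$q{\left(j,z \right)} = \frac{1}{2 j}$
$Z{\left(B,O \right)} = -5 + B + O$
$a{\left(Q \right)} = 4 + Q + Q^{2}$ ($a{\left(Q \right)} = Q Q + \left(-5 + Q + 9\right) = Q^{2} + \left(4 + Q\right) = 4 + Q + Q^{2}$)
$p = \frac{5190439}{484}$ ($p = 10720 + \left(4 + \frac{1}{2 \cdot 11} + \left(\frac{1}{2 \cdot 11}\right)^{2}\right) = 10720 + \left(4 + \frac{1}{2} \cdot \frac{1}{11} + \left(\frac{1}{2} \cdot \frac{1}{11}\right)^{2}\right) = 10720 + \left(4 + \frac{1}{22} + \left(\frac{1}{22}\right)^{2}\right) = 10720 + \left(4 + \frac{1}{22} + \frac{1}{484}\right) = 10720 + \frac{1959}{484} = \frac{5190439}{484} \approx 10724.0$)
$1676 - p = 1676 - \frac{5190439}{484} = - \frac{4379255}{484}$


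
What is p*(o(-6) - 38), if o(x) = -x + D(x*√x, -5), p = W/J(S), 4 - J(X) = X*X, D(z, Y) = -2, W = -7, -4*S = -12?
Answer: -238/5 ≈ -47.600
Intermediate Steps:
S = 3 (S = -¼*(-12) = 3)
J(X) = 4 - X² (J(X) = 4 - X*X = 4 - X²)
p = 7/5 (p = -7/(4 - 1*3²) = -7/(4 - 1*9) = -7/(4 - 9) = -7/(-5) = -7*(-⅕) = 7/5 ≈ 1.4000)
o(x) = -2 - x (o(x) = -x - 2 = -2 - x)
p*(o(-6) - 38) = 7*((-2 - 1*(-6)) - 38)/5 = 7*((-2 + 6) - 38)/5 = 7*(4 - 38)/5 = (7/5)*(-34) = -238/5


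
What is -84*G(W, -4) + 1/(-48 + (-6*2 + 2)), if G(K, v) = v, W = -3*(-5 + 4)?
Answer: 19487/58 ≈ 335.98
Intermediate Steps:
W = 3 (W = -3*(-1) = 3)
-84*G(W, -4) + 1/(-48 + (-6*2 + 2)) = -84*(-4) + 1/(-48 + (-6*2 + 2)) = 336 + 1/(-48 + (-12 + 2)) = 336 + 1/(-48 - 10) = 336 + 1/(-58) = 336 - 1/58 = 19487/58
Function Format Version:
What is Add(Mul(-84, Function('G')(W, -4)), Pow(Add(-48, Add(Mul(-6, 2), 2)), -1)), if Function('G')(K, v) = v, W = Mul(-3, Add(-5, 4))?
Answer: Rational(19487, 58) ≈ 335.98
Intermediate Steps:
W = 3 (W = Mul(-3, -1) = 3)
Add(Mul(-84, Function('G')(W, -4)), Pow(Add(-48, Add(Mul(-6, 2), 2)), -1)) = Add(Mul(-84, -4), Pow(Add(-48, Add(Mul(-6, 2), 2)), -1)) = Add(336, Pow(Add(-48, Add(-12, 2)), -1)) = Add(336, Pow(Add(-48, -10), -1)) = Add(336, Pow(-58, -1)) = Add(336, Rational(-1, 58)) = Rational(19487, 58)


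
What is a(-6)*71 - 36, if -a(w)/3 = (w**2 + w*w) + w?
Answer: -14094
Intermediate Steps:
a(w) = -6*w**2 - 3*w (a(w) = -3*((w**2 + w*w) + w) = -3*((w**2 + w**2) + w) = -3*(2*w**2 + w) = -3*(w + 2*w**2) = -6*w**2 - 3*w)
a(-6)*71 - 36 = -3*(-6)*(1 + 2*(-6))*71 - 36 = -3*(-6)*(1 - 12)*71 - 36 = -3*(-6)*(-11)*71 - 36 = -198*71 - 36 = -14058 - 36 = -14094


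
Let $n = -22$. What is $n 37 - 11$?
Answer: $-825$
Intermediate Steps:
$n 37 - 11 = \left(-22\right) 37 - 11 = -814 - 11 = -825$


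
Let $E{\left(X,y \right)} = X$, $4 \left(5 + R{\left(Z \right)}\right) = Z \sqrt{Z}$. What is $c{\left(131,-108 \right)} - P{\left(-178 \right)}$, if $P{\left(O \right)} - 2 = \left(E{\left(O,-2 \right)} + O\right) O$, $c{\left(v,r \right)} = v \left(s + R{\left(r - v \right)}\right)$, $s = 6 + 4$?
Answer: $-62715 - \frac{31309 i \sqrt{239}}{4} \approx -62715.0 - 1.2101 \cdot 10^{5} i$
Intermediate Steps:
$R{\left(Z \right)} = -5 + \frac{Z^{\frac{3}{2}}}{4}$ ($R{\left(Z \right)} = -5 + \frac{Z \sqrt{Z}}{4} = -5 + \frac{Z^{\frac{3}{2}}}{4}$)
$s = 10$
$c{\left(v,r \right)} = v \left(5 + \frac{\left(r - v\right)^{\frac{3}{2}}}{4}\right)$ ($c{\left(v,r \right)} = v \left(10 + \left(-5 + \frac{\left(r - v\right)^{\frac{3}{2}}}{4}\right)\right) = v \left(5 + \frac{\left(r - v\right)^{\frac{3}{2}}}{4}\right)$)
$P{\left(O \right)} = 2 + 2 O^{2}$ ($P{\left(O \right)} = 2 + \left(O + O\right) O = 2 + 2 O O = 2 + 2 O^{2}$)
$c{\left(131,-108 \right)} - P{\left(-178 \right)} = \frac{1}{4} \cdot 131 \left(20 + \left(-108 - 131\right)^{\frac{3}{2}}\right) - \left(2 + 2 \left(-178\right)^{2}\right) = \frac{1}{4} \cdot 131 \left(20 + \left(-108 - 131\right)^{\frac{3}{2}}\right) - \left(2 + 2 \cdot 31684\right) = \frac{1}{4} \cdot 131 \left(20 + \left(-239\right)^{\frac{3}{2}}\right) - \left(2 + 63368\right) = \frac{1}{4} \cdot 131 \left(20 - 239 i \sqrt{239}\right) - 63370 = \left(655 - \frac{31309 i \sqrt{239}}{4}\right) - 63370 = -62715 - \frac{31309 i \sqrt{239}}{4}$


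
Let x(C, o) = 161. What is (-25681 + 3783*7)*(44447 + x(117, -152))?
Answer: 35686400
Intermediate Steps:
(-25681 + 3783*7)*(44447 + x(117, -152)) = (-25681 + 3783*7)*(44447 + 161) = (-25681 + 26481)*44608 = 800*44608 = 35686400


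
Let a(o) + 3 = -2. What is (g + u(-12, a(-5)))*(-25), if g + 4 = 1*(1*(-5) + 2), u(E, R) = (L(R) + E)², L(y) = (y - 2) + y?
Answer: -14225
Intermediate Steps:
a(o) = -5 (a(o) = -3 - 2 = -5)
L(y) = -2 + 2*y (L(y) = (-2 + y) + y = -2 + 2*y)
u(E, R) = (-2 + E + 2*R)² (u(E, R) = ((-2 + 2*R) + E)² = (-2 + E + 2*R)²)
g = -7 (g = -4 + 1*(1*(-5) + 2) = -4 + 1*(-5 + 2) = -4 + 1*(-3) = -4 - 3 = -7)
(g + u(-12, a(-5)))*(-25) = (-7 + (-2 - 12 + 2*(-5))²)*(-25) = (-7 + (-2 - 12 - 10)²)*(-25) = (-7 + (-24)²)*(-25) = (-7 + 576)*(-25) = 569*(-25) = -14225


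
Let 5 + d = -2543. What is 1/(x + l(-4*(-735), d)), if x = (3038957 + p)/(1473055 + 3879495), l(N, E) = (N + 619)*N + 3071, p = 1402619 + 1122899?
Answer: 30586/320129348963 ≈ 9.5543e-8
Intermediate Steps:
d = -2548 (d = -5 - 2543 = -2548)
p = 2525518
l(N, E) = 3071 + N*(619 + N) (l(N, E) = (619 + N)*N + 3071 = N*(619 + N) + 3071 = 3071 + N*(619 + N))
x = 31797/30586 (x = (3038957 + 2525518)/(1473055 + 3879495) = 5564475/5352550 = 5564475*(1/5352550) = 31797/30586 ≈ 1.0396)
1/(x + l(-4*(-735), d)) = 1/(31797/30586 + (3071 + (-4*(-735))**2 + 619*(-4*(-735)))) = 1/(31797/30586 + (3071 + 2940**2 + 619*2940)) = 1/(31797/30586 + (3071 + 8643600 + 1819860)) = 1/(31797/30586 + 10466531) = 1/(320129348963/30586) = 30586/320129348963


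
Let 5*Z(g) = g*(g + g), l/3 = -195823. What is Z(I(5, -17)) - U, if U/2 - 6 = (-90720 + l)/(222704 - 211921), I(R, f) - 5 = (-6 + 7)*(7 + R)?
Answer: 12367484/53915 ≈ 229.39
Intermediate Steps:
l = -587469 (l = 3*(-195823) = -587469)
I(R, f) = 12 + R (I(R, f) = 5 + (-6 + 7)*(7 + R) = 5 + 1*(7 + R) = 5 + (7 + R) = 12 + R)
Z(g) = 2*g²/5 (Z(g) = (g*(g + g))/5 = (g*(2*g))/5 = (2*g²)/5 = 2*g²/5)
U = -1226982/10783 (U = 12 + 2*((-90720 - 587469)/(222704 - 211921)) = 12 + 2*(-678189/10783) = 12 - 1356378/10783 = -1226982/10783 ≈ -113.79)
Z(I(5, -17)) - U = 2*(12 + 5)²/5 - 1*(-1226982/10783) = (⅖)*17² + 1226982/10783 = (⅖)*289 + 1226982/10783 = 578/5 + 1226982/10783 = 12367484/53915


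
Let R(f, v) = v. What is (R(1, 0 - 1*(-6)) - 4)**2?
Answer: 4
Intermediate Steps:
(R(1, 0 - 1*(-6)) - 4)**2 = ((0 - 1*(-6)) - 4)**2 = ((0 + 6) - 4)**2 = (6 - 4)**2 = 2**2 = 4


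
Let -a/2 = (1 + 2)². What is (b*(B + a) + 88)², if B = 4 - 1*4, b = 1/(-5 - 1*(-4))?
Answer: 11236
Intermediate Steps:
b = -1 (b = 1/(-5 + 4) = 1/(-1) = -1)
a = -18 (a = -2*(1 + 2)² = -2*3² = -2*9 = -18)
B = 0 (B = 4 - 4 = 0)
(b*(B + a) + 88)² = (-(0 - 18) + 88)² = (-1*(-18) + 88)² = (18 + 88)² = 106² = 11236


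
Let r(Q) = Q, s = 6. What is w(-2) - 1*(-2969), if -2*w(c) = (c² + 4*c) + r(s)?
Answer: 2968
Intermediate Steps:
w(c) = -3 - 2*c - c²/2 (w(c) = -((c² + 4*c) + 6)/2 = -(6 + c² + 4*c)/2 = -3 - 2*c - c²/2)
w(-2) - 1*(-2969) = (-3 - 2*(-2) - ½*(-2)²) - 1*(-2969) = (-3 + 4 - ½*4) + 2969 = (-3 + 4 - 2) + 2969 = -1 + 2969 = 2968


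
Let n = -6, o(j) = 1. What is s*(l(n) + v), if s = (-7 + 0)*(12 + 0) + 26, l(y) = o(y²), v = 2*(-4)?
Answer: 406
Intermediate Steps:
v = -8
l(y) = 1
s = -58 (s = -7*12 + 26 = -84 + 26 = -58)
s*(l(n) + v) = -58*(1 - 8) = -58*(-7) = 406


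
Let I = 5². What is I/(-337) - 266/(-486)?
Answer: 38746/81891 ≈ 0.47314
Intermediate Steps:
I = 25
I/(-337) - 266/(-486) = 25/(-337) - 266/(-486) = 25*(-1/337) - 266*(-1/486) = -25/337 + 133/243 = 38746/81891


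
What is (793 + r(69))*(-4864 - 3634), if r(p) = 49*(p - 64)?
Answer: -8820924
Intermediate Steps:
r(p) = -3136 + 49*p (r(p) = 49*(-64 + p) = -3136 + 49*p)
(793 + r(69))*(-4864 - 3634) = (793 + (-3136 + 49*69))*(-4864 - 3634) = (793 + (-3136 + 3381))*(-8498) = (793 + 245)*(-8498) = 1038*(-8498) = -8820924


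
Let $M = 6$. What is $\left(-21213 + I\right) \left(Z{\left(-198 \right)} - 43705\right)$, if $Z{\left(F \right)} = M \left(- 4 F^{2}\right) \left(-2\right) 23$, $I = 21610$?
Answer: $17165291867$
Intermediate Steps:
$Z{\left(F \right)} = 1104 F^{2}$ ($Z{\left(F \right)} = 6 \left(- 4 F^{2}\right) \left(-2\right) 23 = - 24 F^{2} \left(-2\right) 23 = 48 F^{2} \cdot 23 = 1104 F^{2}$)
$\left(-21213 + I\right) \left(Z{\left(-198 \right)} - 43705\right) = \left(-21213 + 21610\right) \left(1104 \left(-198\right)^{2} - 43705\right) = 397 \left(1104 \cdot 39204 - 43705\right) = 397 \left(43281216 - 43705\right) = 397 \cdot 43237511 = 17165291867$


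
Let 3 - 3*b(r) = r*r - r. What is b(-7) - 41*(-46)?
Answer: 5605/3 ≈ 1868.3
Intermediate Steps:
b(r) = 1 - r²/3 + r/3 (b(r) = 1 - (r*r - r)/3 = 1 - (r² - r)/3 = 1 + (-r²/3 + r/3) = 1 - r²/3 + r/3)
b(-7) - 41*(-46) = (1 - ⅓*(-7)² + (⅓)*(-7)) - 41*(-46) = (1 - ⅓*49 - 7/3) + 1886 = (1 - 49/3 - 7/3) + 1886 = -53/3 + 1886 = 5605/3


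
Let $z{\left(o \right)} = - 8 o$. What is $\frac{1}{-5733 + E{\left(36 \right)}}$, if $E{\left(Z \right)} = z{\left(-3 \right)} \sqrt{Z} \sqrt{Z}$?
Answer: $- \frac{1}{4869} \approx -0.00020538$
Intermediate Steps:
$E{\left(Z \right)} = 24 Z$ ($E{\left(Z \right)} = \left(-8\right) \left(-3\right) \sqrt{Z} \sqrt{Z} = 24 \sqrt{Z} \sqrt{Z} = 24 Z$)
$\frac{1}{-5733 + E{\left(36 \right)}} = \frac{1}{-5733 + 24 \cdot 36} = \frac{1}{-5733 + 864} = \frac{1}{-4869} = - \frac{1}{4869}$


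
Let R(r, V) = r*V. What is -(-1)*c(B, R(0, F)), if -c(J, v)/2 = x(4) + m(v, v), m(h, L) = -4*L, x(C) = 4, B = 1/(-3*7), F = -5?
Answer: -8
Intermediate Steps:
R(r, V) = V*r
B = -1/21 (B = 1/(-21) = -1/21 ≈ -0.047619)
c(J, v) = -8 + 8*v (c(J, v) = -2*(4 - 4*v) = -8 + 8*v)
-(-1)*c(B, R(0, F)) = -(-1)*(-8 + 8*(-5*0)) = -(-1)*(-8 + 8*0) = -(-1)*(-8 + 0) = -(-1)*(-8) = -1*8 = -8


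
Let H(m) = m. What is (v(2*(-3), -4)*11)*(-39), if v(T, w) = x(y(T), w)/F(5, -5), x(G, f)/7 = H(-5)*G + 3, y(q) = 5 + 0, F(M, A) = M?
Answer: 66066/5 ≈ 13213.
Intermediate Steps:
y(q) = 5
x(G, f) = 21 - 35*G (x(G, f) = 7*(-5*G + 3) = 7*(3 - 5*G) = 21 - 35*G)
v(T, w) = -154/5 (v(T, w) = (21 - 35*5)/5 = (21 - 175)*(⅕) = -154*⅕ = -154/5)
(v(2*(-3), -4)*11)*(-39) = -154/5*11*(-39) = -1694/5*(-39) = 66066/5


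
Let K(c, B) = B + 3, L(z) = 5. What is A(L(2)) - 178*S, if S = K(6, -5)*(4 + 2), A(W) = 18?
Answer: 2154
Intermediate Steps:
K(c, B) = 3 + B
S = -12 (S = (3 - 5)*(4 + 2) = -2*6 = -12)
A(L(2)) - 178*S = 18 - 178*(-12) = 18 + 2136 = 2154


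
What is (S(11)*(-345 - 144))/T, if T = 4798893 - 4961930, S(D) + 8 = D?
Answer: 1467/163037 ≈ 0.0089980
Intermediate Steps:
S(D) = -8 + D
T = -163037
(S(11)*(-345 - 144))/T = ((-8 + 11)*(-345 - 144))/(-163037) = (3*(-489))*(-1/163037) = -1467*(-1/163037) = 1467/163037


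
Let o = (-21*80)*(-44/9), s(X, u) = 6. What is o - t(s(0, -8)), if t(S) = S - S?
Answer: 24640/3 ≈ 8213.3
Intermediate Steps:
t(S) = 0
o = 24640/3 (o = -(-73920)/9 = -1680*(-44/9) = 24640/3 ≈ 8213.3)
o - t(s(0, -8)) = 24640/3 - 1*0 = 24640/3 + 0 = 24640/3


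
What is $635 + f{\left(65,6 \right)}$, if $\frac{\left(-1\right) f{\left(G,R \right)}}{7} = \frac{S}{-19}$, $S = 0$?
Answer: $635$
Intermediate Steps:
$f{\left(G,R \right)} = 0$ ($f{\left(G,R \right)} = - 7 \frac{0}{-19} = - 7 \cdot 0 \left(- \frac{1}{19}\right) = \left(-7\right) 0 = 0$)
$635 + f{\left(65,6 \right)} = 635 + 0 = 635$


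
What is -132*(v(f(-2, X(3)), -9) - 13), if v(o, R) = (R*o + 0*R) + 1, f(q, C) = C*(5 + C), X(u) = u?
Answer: 30096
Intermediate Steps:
v(o, R) = 1 + R*o (v(o, R) = (R*o + 0) + 1 = R*o + 1 = 1 + R*o)
-132*(v(f(-2, X(3)), -9) - 13) = -132*((1 - 27*(5 + 3)) - 13) = -132*((1 - 27*8) - 13) = -132*((1 - 9*24) - 13) = -132*((1 - 216) - 13) = -132*(-215 - 13) = -132*(-228) = 30096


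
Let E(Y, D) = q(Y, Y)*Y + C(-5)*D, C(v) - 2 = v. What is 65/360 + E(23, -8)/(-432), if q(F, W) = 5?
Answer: -61/432 ≈ -0.14120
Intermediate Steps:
C(v) = 2 + v
E(Y, D) = -3*D + 5*Y (E(Y, D) = 5*Y + (2 - 5)*D = 5*Y - 3*D = -3*D + 5*Y)
65/360 + E(23, -8)/(-432) = 65/360 + (-3*(-8) + 5*23)/(-432) = 65*(1/360) + (24 + 115)*(-1/432) = 13/72 + 139*(-1/432) = 13/72 - 139/432 = -61/432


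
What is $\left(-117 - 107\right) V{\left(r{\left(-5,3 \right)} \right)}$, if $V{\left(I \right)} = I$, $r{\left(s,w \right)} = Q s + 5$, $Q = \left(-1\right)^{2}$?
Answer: $0$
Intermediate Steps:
$Q = 1$
$r{\left(s,w \right)} = 5 + s$ ($r{\left(s,w \right)} = 1 s + 5 = s + 5 = 5 + s$)
$\left(-117 - 107\right) V{\left(r{\left(-5,3 \right)} \right)} = \left(-117 - 107\right) \left(5 - 5\right) = \left(-224\right) 0 = 0$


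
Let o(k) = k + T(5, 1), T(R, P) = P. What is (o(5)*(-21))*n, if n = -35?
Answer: 4410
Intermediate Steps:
o(k) = 1 + k (o(k) = k + 1 = 1 + k)
(o(5)*(-21))*n = ((1 + 5)*(-21))*(-35) = (6*(-21))*(-35) = -126*(-35) = 4410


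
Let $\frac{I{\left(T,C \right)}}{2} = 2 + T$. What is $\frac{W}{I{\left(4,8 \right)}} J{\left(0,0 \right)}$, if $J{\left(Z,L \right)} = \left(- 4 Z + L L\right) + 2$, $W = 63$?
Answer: $\frac{21}{2} \approx 10.5$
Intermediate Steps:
$J{\left(Z,L \right)} = 2 + L^{2} - 4 Z$ ($J{\left(Z,L \right)} = \left(- 4 Z + L^{2}\right) + 2 = \left(L^{2} - 4 Z\right) + 2 = 2 + L^{2} - 4 Z$)
$I{\left(T,C \right)} = 4 + 2 T$ ($I{\left(T,C \right)} = 2 \left(2 + T\right) = 4 + 2 T$)
$\frac{W}{I{\left(4,8 \right)}} J{\left(0,0 \right)} = \frac{63}{4 + 2 \cdot 4} \left(2 + 0^{2} - 0\right) = \frac{63}{4 + 8} \left(2 + 0 + 0\right) = \frac{63}{12} \cdot 2 = 63 \cdot \frac{1}{12} \cdot 2 = \frac{21}{4} \cdot 2 = \frac{21}{2}$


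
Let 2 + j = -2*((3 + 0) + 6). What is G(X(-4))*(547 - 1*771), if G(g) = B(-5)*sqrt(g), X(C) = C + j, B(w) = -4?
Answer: 1792*I*sqrt(6) ≈ 4389.5*I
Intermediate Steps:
j = -20 (j = -2 - 2*((3 + 0) + 6) = -2 - 2*(3 + 6) = -2 - 2*9 = -2 - 18 = -20)
X(C) = -20 + C (X(C) = C - 20 = -20 + C)
G(g) = -4*sqrt(g)
G(X(-4))*(547 - 1*771) = (-4*sqrt(-20 - 4))*(547 - 1*771) = (-8*I*sqrt(6))*(547 - 771) = -8*I*sqrt(6)*(-224) = 1792*I*sqrt(6)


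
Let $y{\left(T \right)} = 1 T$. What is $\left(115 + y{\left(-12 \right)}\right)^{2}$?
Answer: $10609$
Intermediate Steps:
$y{\left(T \right)} = T$
$\left(115 + y{\left(-12 \right)}\right)^{2} = \left(115 - 12\right)^{2} = 103^{2} = 10609$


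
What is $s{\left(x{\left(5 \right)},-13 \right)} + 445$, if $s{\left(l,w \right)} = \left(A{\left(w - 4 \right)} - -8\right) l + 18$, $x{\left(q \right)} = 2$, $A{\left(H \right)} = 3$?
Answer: $485$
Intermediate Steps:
$s{\left(l,w \right)} = 18 + 11 l$ ($s{\left(l,w \right)} = \left(3 - -8\right) l + 18 = \left(3 + 8\right) l + 18 = 11 l + 18 = 18 + 11 l$)
$s{\left(x{\left(5 \right)},-13 \right)} + 445 = \left(18 + 11 \cdot 2\right) + 445 = \left(18 + 22\right) + 445 = 40 + 445 = 485$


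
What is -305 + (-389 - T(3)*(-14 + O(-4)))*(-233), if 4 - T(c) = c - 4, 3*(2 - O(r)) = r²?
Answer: 210416/3 ≈ 70139.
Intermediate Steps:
O(r) = 2 - r²/3
T(c) = 8 - c (T(c) = 4 - (c - 4) = 4 - (-4 + c) = 4 + (4 - c) = 8 - c)
-305 + (-389 - T(3)*(-14 + O(-4)))*(-233) = -305 + (-389 - (8 - 1*3)*(-14 + (2 - ⅓*(-4)²)))*(-233) = -305 + (-389 - (8 - 3)*(-14 + (2 - ⅓*16)))*(-233) = -305 + (-389 - 5*(-14 + (2 - 16/3)))*(-233) = -305 + (-389 - 5*(-14 - 10/3))*(-233) = -305 + (-389 - 5*(-52)/3)*(-233) = -305 + (-389 - 1*(-260/3))*(-233) = -305 + (-389 + 260/3)*(-233) = -305 - 907/3*(-233) = -305 + 211331/3 = 210416/3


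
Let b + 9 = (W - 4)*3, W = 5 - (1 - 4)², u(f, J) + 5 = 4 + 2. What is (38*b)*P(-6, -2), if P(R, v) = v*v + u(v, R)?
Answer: -6270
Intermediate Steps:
u(f, J) = 1 (u(f, J) = -5 + (4 + 2) = -5 + 6 = 1)
P(R, v) = 1 + v² (P(R, v) = v*v + 1 = v² + 1 = 1 + v²)
W = -4 (W = 5 - 1*(-3)² = 5 - 1*9 = 5 - 9 = -4)
b = -33 (b = -9 + (-4 - 4)*3 = -9 - 8*3 = -9 - 24 = -33)
(38*b)*P(-6, -2) = (38*(-33))*(1 + (-2)²) = -1254*(1 + 4) = -1254*5 = -6270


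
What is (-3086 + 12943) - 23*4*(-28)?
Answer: 12433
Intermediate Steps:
(-3086 + 12943) - 23*4*(-28) = 9857 - 92*(-28) = 9857 + 2576 = 12433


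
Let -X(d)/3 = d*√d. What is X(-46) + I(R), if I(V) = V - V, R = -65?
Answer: 138*I*√46 ≈ 935.96*I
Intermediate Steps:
X(d) = -3*d^(3/2) (X(d) = -3*d*√d = -3*d^(3/2))
I(V) = 0
X(-46) + I(R) = -(-138)*I*√46 + 0 = 138*I*√46 + 0 = 138*I*√46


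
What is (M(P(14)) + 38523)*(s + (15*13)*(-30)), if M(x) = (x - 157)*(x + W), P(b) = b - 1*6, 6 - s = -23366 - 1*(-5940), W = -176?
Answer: 736094010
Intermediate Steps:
s = 17432 (s = 6 - (-23366 - 1*(-5940)) = 6 - (-23366 + 5940) = 6 - 1*(-17426) = 6 + 17426 = 17432)
P(b) = -6 + b (P(b) = b - 6 = -6 + b)
M(x) = (-176 + x)*(-157 + x) (M(x) = (x - 157)*(x - 176) = (-157 + x)*(-176 + x) = (-176 + x)*(-157 + x))
(M(P(14)) + 38523)*(s + (15*13)*(-30)) = ((27632 + (-6 + 14)**2 - 333*(-6 + 14)) + 38523)*(17432 + (15*13)*(-30)) = ((27632 + 8**2 - 333*8) + 38523)*(17432 + 195*(-30)) = ((27632 + 64 - 2664) + 38523)*(17432 - 5850) = (25032 + 38523)*11582 = 63555*11582 = 736094010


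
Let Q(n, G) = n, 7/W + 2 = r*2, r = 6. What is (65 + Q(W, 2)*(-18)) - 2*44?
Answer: -178/5 ≈ -35.600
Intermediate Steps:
W = 7/10 (W = 7/(-2 + 6*2) = 7/(-2 + 12) = 7/10 ≈ 0.70000)
(65 + Q(W, 2)*(-18)) - 2*44 = (65 + (7/10)*(-18)) - 2*44 = (65 - 63/5) - 88 = 262/5 - 88 = -178/5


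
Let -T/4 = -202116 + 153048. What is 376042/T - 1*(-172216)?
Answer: 16900777397/98136 ≈ 1.7222e+5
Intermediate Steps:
T = 196272 (T = -4*(-202116 + 153048) = -4*(-49068) = 196272)
376042/T - 1*(-172216) = 376042/196272 - 1*(-172216) = 376042*(1/196272) + 172216 = 188021/98136 + 172216 = 16900777397/98136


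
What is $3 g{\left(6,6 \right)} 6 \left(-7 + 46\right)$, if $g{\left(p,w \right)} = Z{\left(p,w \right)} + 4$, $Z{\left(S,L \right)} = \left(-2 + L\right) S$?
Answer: $19656$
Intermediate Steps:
$Z{\left(S,L \right)} = S \left(-2 + L\right)$
$g{\left(p,w \right)} = 4 + p \left(-2 + w\right)$ ($g{\left(p,w \right)} = p \left(-2 + w\right) + 4 = 4 + p \left(-2 + w\right)$)
$3 g{\left(6,6 \right)} 6 \left(-7 + 46\right) = 3 \left(4 + 6 \left(-2 + 6\right)\right) 6 \left(-7 + 46\right) = 3 \left(4 + 6 \cdot 4\right) 6 \cdot 39 = 3 \left(4 + 24\right) 6 \cdot 39 = 3 \cdot 28 \cdot 6 \cdot 39 = 84 \cdot 6 \cdot 39 = 504 \cdot 39 = 19656$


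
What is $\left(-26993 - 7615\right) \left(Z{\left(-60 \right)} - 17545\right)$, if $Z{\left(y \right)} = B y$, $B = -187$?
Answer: $218895600$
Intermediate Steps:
$Z{\left(y \right)} = - 187 y$
$\left(-26993 - 7615\right) \left(Z{\left(-60 \right)} - 17545\right) = \left(-26993 - 7615\right) \left(\left(-187\right) \left(-60\right) - 17545\right) = - 34608 \left(11220 - 17545\right) = \left(-34608\right) \left(-6325\right) = 218895600$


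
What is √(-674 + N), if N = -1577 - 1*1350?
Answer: I*√3601 ≈ 60.008*I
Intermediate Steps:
N = -2927 (N = -1577 - 1350 = -2927)
√(-674 + N) = √(-674 - 2927) = √(-3601) = I*√3601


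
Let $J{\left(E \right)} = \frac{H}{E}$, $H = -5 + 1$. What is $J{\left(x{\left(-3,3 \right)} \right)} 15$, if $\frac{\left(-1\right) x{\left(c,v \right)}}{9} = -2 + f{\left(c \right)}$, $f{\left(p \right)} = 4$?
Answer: $\frac{10}{3} \approx 3.3333$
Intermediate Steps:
$H = -4$
$x{\left(c,v \right)} = -18$ ($x{\left(c,v \right)} = - 9 \left(-2 + 4\right) = \left(-9\right) 2 = -18$)
$J{\left(E \right)} = - \frac{4}{E}$
$J{\left(x{\left(-3,3 \right)} \right)} 15 = - \frac{4}{-18} \cdot 15 = \left(-4\right) \left(- \frac{1}{18}\right) 15 = \frac{2}{9} \cdot 15 = \frac{10}{3}$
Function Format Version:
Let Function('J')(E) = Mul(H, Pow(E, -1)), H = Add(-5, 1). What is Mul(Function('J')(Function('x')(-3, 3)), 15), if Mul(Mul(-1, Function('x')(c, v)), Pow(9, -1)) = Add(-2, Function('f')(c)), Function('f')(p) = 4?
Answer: Rational(10, 3) ≈ 3.3333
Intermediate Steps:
H = -4
Function('x')(c, v) = -18 (Function('x')(c, v) = Mul(-9, Add(-2, 4)) = Mul(-9, 2) = -18)
Function('J')(E) = Mul(-4, Pow(E, -1))
Mul(Function('J')(Function('x')(-3, 3)), 15) = Mul(Mul(-4, Pow(-18, -1)), 15) = Mul(Mul(-4, Rational(-1, 18)), 15) = Mul(Rational(2, 9), 15) = Rational(10, 3)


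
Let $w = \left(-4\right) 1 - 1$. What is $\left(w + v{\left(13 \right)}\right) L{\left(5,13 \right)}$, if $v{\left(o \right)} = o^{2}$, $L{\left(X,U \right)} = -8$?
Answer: $-1312$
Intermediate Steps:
$w = -5$ ($w = -4 - 1 = -5$)
$\left(w + v{\left(13 \right)}\right) L{\left(5,13 \right)} = \left(-5 + 13^{2}\right) \left(-8\right) = \left(-5 + 169\right) \left(-8\right) = 164 \left(-8\right) = -1312$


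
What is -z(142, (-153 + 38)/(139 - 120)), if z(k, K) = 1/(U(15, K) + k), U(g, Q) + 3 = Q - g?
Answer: -19/2241 ≈ -0.0084784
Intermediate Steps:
U(g, Q) = -3 + Q - g (U(g, Q) = -3 + (Q - g) = -3 + Q - g)
z(k, K) = 1/(-18 + K + k) (z(k, K) = 1/((-3 + K - 1*15) + k) = 1/((-3 + K - 15) + k) = 1/((-18 + K) + k) = 1/(-18 + K + k))
-z(142, (-153 + 38)/(139 - 120)) = -1/(-18 + (-153 + 38)/(139 - 120) + 142) = -1/(-18 - 115/19 + 142) = -1/2241/19 = -1*19/2241 = -19/2241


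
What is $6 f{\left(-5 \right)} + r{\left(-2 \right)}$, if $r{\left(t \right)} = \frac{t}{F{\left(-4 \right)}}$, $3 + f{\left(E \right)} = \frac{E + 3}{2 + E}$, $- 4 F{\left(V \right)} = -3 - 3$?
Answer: $- \frac{46}{3} \approx -15.333$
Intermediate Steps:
$F{\left(V \right)} = \frac{3}{2}$ ($F{\left(V \right)} = - \frac{-3 - 3}{4} = \left(- \frac{1}{4}\right) \left(-6\right) = \frac{3}{2}$)
$f{\left(E \right)} = -3 + \frac{3 + E}{2 + E}$ ($f{\left(E \right)} = -3 + \frac{E + 3}{2 + E} = -3 + \frac{3 + E}{2 + E}$)
$r{\left(t \right)} = \frac{2 t}{3}$ ($r{\left(t \right)} = \frac{t}{\frac{3}{2}} = t \frac{2}{3} = \frac{2 t}{3}$)
$6 f{\left(-5 \right)} + r{\left(-2 \right)} = 6 \frac{-3 - -10}{2 - 5} + \frac{2}{3} \left(-2\right) = 6 \frac{-3 + 10}{-3} - \frac{4}{3} = 6 \left(\left(- \frac{1}{3}\right) 7\right) - \frac{4}{3} = 6 \left(- \frac{7}{3}\right) - \frac{4}{3} = -14 - \frac{4}{3} = - \frac{46}{3}$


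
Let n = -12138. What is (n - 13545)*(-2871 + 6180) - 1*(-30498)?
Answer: -84954549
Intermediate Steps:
(n - 13545)*(-2871 + 6180) - 1*(-30498) = (-12138 - 13545)*(-2871 + 6180) - 1*(-30498) = -25683*3309 + 30498 = -84985047 + 30498 = -84954549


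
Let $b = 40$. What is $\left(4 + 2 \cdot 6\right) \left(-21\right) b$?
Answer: $-13440$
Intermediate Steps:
$\left(4 + 2 \cdot 6\right) \left(-21\right) b = \left(4 + 2 \cdot 6\right) \left(-21\right) 40 = \left(4 + 12\right) \left(-21\right) 40 = 16 \left(-21\right) 40 = \left(-336\right) 40 = -13440$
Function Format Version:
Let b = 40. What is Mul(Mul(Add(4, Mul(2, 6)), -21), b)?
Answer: -13440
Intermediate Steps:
Mul(Mul(Add(4, Mul(2, 6)), -21), b) = Mul(Mul(Add(4, Mul(2, 6)), -21), 40) = Mul(Mul(Add(4, 12), -21), 40) = Mul(Mul(16, -21), 40) = Mul(-336, 40) = -13440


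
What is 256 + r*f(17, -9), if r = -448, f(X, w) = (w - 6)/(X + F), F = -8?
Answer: 3008/3 ≈ 1002.7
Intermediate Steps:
f(X, w) = (-6 + w)/(-8 + X) (f(X, w) = (w - 6)/(X - 8) = (-6 + w)/(-8 + X))
256 + r*f(17, -9) = 256 - 448*(-6 - 9)/(-8 + 17) = 256 - 448*(-15)/9 = 256 - 448*(-5/3) = 256 + 2240/3 = 3008/3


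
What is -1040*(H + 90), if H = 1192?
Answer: -1333280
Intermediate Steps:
-1040*(H + 90) = -1040*(1192 + 90) = -1040*1282 = -1333280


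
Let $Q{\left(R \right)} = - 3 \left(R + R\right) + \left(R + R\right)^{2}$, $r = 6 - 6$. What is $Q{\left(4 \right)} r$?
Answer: $0$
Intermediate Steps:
$r = 0$ ($r = 6 - 6 = 0$)
$Q{\left(R \right)} = - 6 R + 4 R^{2}$ ($Q{\left(R \right)} = - 3 \cdot 2 R + \left(2 R\right)^{2} = - 6 R + 4 R^{2}$)
$Q{\left(4 \right)} r = 2 \cdot 4 \left(-3 + 2 \cdot 4\right) 0 = 2 \cdot 4 \left(-3 + 8\right) 0 = 2 \cdot 4 \cdot 5 \cdot 0 = 40 \cdot 0 = 0$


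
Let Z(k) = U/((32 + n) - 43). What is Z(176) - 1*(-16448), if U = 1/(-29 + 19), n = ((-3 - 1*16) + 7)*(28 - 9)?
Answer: 39310721/2390 ≈ 16448.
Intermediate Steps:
n = -228 (n = ((-3 - 16) + 7)*19 = (-19 + 7)*19 = -12*19 = -228)
U = -⅒ (U = 1/(-10) = -⅒ ≈ -0.10000)
Z(k) = 1/2390 (Z(k) = -1/(10*((32 - 228) - 43)) = -1/(10*(-196 - 43)) = -⅒/(-239) = -⅒*(-1/239) = 1/2390)
Z(176) - 1*(-16448) = 1/2390 - 1*(-16448) = 1/2390 + 16448 = 39310721/2390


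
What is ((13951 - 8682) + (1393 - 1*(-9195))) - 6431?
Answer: 9426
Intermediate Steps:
((13951 - 8682) + (1393 - 1*(-9195))) - 6431 = (5269 + (1393 + 9195)) - 6431 = (5269 + 10588) - 6431 = 15857 - 6431 = 9426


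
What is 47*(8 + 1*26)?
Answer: 1598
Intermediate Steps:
47*(8 + 1*26) = 47*(8 + 26) = 47*34 = 1598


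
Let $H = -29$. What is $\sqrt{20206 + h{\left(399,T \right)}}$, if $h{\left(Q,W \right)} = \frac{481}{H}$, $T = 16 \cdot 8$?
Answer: $\frac{\sqrt{16979297}}{29} \approx 142.09$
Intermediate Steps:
$T = 128$
$h{\left(Q,W \right)} = - \frac{481}{29}$ ($h{\left(Q,W \right)} = \frac{481}{-29} = 481 \left(- \frac{1}{29}\right) = - \frac{481}{29}$)
$\sqrt{20206 + h{\left(399,T \right)}} = \sqrt{20206 - \frac{481}{29}} = \sqrt{\frac{585493}{29}} = \frac{\sqrt{16979297}}{29}$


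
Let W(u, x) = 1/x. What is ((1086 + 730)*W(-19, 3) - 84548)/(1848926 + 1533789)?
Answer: -251828/10148145 ≈ -0.024815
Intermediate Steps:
((1086 + 730)*W(-19, 3) - 84548)/(1848926 + 1533789) = ((1086 + 730)/3 - 84548)/(1848926 + 1533789) = (1816*(⅓) - 84548)/3382715 = (1816/3 - 84548)*(1/3382715) = -251828/3*1/3382715 = -251828/10148145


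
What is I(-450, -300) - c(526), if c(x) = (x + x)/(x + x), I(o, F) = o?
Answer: -451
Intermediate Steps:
c(x) = 1 (c(x) = (2*x)/((2*x)) = (2*x)*(1/(2*x)) = 1)
I(-450, -300) - c(526) = -450 - 1*1 = -450 - 1 = -451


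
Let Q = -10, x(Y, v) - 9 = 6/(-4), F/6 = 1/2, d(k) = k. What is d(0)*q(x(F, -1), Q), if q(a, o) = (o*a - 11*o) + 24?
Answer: 0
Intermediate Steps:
F = 3 (F = 6/2 = 6*(1/2) = 3)
x(Y, v) = 15/2 (x(Y, v) = 9 + 6/(-4) = 9 + 6*(-1/4) = 9 - 3/2 = 15/2)
q(a, o) = 24 - 11*o + a*o (q(a, o) = (a*o - 11*o) + 24 = (-11*o + a*o) + 24 = 24 - 11*o + a*o)
d(0)*q(x(F, -1), Q) = 0*(24 - 11*(-10) + (15/2)*(-10)) = 0*(24 + 110 - 75) = 0*59 = 0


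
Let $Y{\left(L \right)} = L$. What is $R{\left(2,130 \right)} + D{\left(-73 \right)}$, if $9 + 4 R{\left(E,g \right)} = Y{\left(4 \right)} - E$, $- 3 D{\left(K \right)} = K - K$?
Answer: $- \frac{7}{4} \approx -1.75$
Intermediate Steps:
$D{\left(K \right)} = 0$ ($D{\left(K \right)} = - \frac{K - K}{3} = \left(- \frac{1}{3}\right) 0 = 0$)
$R{\left(E,g \right)} = - \frac{5}{4} - \frac{E}{4}$ ($R{\left(E,g \right)} = - \frac{9}{4} + \frac{4 - E}{4} = - \frac{9}{4} - \left(-1 + \frac{E}{4}\right) = - \frac{5}{4} - \frac{E}{4}$)
$R{\left(2,130 \right)} + D{\left(-73 \right)} = \left(- \frac{5}{4} - \frac{1}{2}\right) + 0 = - \frac{7}{4} + 0 = - \frac{7}{4}$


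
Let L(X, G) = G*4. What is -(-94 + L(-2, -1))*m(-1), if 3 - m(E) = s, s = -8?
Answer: 1078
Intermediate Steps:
L(X, G) = 4*G
m(E) = 11 (m(E) = 3 - 1*(-8) = 3 + 8 = 11)
-(-94 + L(-2, -1))*m(-1) = -(-94 + 4*(-1))*11 = -(-94 - 4)*11 = -(-98)*11 = -1*(-1078) = 1078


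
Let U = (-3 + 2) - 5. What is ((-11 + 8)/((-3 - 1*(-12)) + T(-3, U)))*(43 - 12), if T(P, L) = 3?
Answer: -31/4 ≈ -7.7500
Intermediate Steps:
U = -6 (U = -1 - 5 = -6)
((-11 + 8)/((-3 - 1*(-12)) + T(-3, U)))*(43 - 12) = ((-11 + 8)/((-3 - 1*(-12)) + 3))*(43 - 12) = -3/((-3 + 12) + 3)*31 = -3/(9 + 3)*31 = -3/12*31 = -3*1/12*31 = -¼*31 = -31/4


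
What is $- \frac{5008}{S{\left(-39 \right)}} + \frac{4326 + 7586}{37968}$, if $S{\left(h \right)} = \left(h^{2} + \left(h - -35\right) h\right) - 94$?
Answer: $- \frac{21410881}{7512918} \approx -2.8499$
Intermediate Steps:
$S{\left(h \right)} = -94 + h^{2} + h \left(35 + h\right)$ ($S{\left(h \right)} = \left(h^{2} + \left(h + 35\right) h\right) - 94 = \left(h^{2} + \left(35 + h\right) h\right) - 94 = \left(h^{2} + h \left(35 + h\right)\right) - 94 = -94 + h^{2} + h \left(35 + h\right)$)
$- \frac{5008}{S{\left(-39 \right)}} + \frac{4326 + 7586}{37968} = - \frac{5008}{-94 + 2 \left(-39\right)^{2} + 35 \left(-39\right)} + \frac{4326 + 7586}{37968} = - \frac{5008}{-94 + 2 \cdot 1521 - 1365} + 11912 \cdot \frac{1}{37968} = - \frac{5008}{-94 + 3042 - 1365} + \frac{1489}{4746} = - \frac{5008}{1583} + \frac{1489}{4746} = - \frac{21410881}{7512918}$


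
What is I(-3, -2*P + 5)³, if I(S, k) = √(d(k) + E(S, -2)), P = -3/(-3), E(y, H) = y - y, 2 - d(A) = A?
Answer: -I ≈ -1.0*I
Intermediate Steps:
d(A) = 2 - A
E(y, H) = 0
P = 1 (P = -3*(-⅓) = 1)
I(S, k) = √(2 - k) (I(S, k) = √((2 - k) + 0) = √(2 - k))
I(-3, -2*P + 5)³ = (√(2 - (-2*1 + 5)))³ = (√(2 - (-2 + 5)))³ = (√(2 - 1*3))³ = (√(2 - 3))³ = (√(-1))³ = I³ = -I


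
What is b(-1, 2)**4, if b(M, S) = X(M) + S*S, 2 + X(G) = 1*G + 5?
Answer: 1296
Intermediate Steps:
X(G) = 3 + G (X(G) = -2 + (1*G + 5) = -2 + (G + 5) = -2 + (5 + G) = 3 + G)
b(M, S) = 3 + M + S**2 (b(M, S) = (3 + M) + S*S = (3 + M) + S**2 = 3 + M + S**2)
b(-1, 2)**4 = (3 - 1 + 2**2)**4 = (3 - 1 + 4)**4 = 6**4 = 1296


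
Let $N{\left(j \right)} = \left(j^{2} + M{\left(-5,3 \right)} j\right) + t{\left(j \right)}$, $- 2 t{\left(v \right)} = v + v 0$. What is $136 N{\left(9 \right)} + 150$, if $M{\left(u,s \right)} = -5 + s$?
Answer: $8106$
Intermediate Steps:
$t{\left(v \right)} = - \frac{v}{2}$ ($t{\left(v \right)} = - \frac{v + v 0}{2} = - \frac{v + 0}{2} = - \frac{v}{2}$)
$N{\left(j \right)} = j^{2} - \frac{5 j}{2}$ ($N{\left(j \right)} = \left(j^{2} + \left(-5 + 3\right) j\right) - \frac{j}{2} = \left(j^{2} - 2 j\right) - \frac{j}{2} = j^{2} - \frac{5 j}{2}$)
$136 N{\left(9 \right)} + 150 = 136 \cdot \frac{1}{2} \cdot 9 \left(-5 + 2 \cdot 9\right) + 150 = 136 \cdot \frac{1}{2} \cdot 9 \left(-5 + 18\right) + 150 = 136 \cdot \frac{1}{2} \cdot 9 \cdot 13 + 150 = 136 \cdot \frac{117}{2} + 150 = 7956 + 150 = 8106$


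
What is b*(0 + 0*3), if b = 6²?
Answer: 0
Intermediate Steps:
b = 36
b*(0 + 0*3) = 36*(0 + 0*3) = 36*(0 + 0) = 36*0 = 0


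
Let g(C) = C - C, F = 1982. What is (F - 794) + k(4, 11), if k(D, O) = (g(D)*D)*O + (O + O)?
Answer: 1210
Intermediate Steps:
g(C) = 0
k(D, O) = 2*O (k(D, O) = (0*D)*O + (O + O) = 0*O + 2*O = 0 + 2*O = 2*O)
(F - 794) + k(4, 11) = (1982 - 794) + 2*11 = 1188 + 22 = 1210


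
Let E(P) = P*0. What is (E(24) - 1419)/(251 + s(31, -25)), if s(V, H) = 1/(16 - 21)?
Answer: -215/38 ≈ -5.6579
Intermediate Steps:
E(P) = 0
s(V, H) = -1/5 (s(V, H) = 1/(-5) = -1/5)
(E(24) - 1419)/(251 + s(31, -25)) = (0 - 1419)/(251 - 1/5) = -1419/1254/5 = -1419*5/1254 = -215/38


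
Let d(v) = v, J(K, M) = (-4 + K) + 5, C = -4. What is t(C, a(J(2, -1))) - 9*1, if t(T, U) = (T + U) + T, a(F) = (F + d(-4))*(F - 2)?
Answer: -18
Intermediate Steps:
J(K, M) = 1 + K
a(F) = (-4 + F)*(-2 + F) (a(F) = (F - 4)*(F - 2) = (-4 + F)*(-2 + F))
t(T, U) = U + 2*T
t(C, a(J(2, -1))) - 9*1 = ((8 + (1 + 2)**2 - 6*(1 + 2)) + 2*(-4)) - 9*1 = ((8 + 3**2 - 6*3) - 8) - 9 = ((8 + 9 - 18) - 8) - 9 = (-1 - 8) - 9 = -9 - 9 = -18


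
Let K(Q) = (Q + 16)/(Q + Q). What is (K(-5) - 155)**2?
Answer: 2436721/100 ≈ 24367.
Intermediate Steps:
K(Q) = (16 + Q)/(2*Q) (K(Q) = (16 + Q)/((2*Q)) = (16 + Q)*(1/(2*Q)) = (16 + Q)/(2*Q))
(K(-5) - 155)**2 = ((1/2)*(16 - 5)/(-5) - 155)**2 = ((1/2)*(-1/5)*11 - 155)**2 = (-11/10 - 155)**2 = (-1561/10)**2 = 2436721/100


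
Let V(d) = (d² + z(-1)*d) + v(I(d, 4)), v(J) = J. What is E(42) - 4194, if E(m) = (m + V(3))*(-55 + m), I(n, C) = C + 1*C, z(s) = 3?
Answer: -5078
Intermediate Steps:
I(n, C) = 2*C (I(n, C) = C + C = 2*C)
V(d) = 8 + d² + 3*d (V(d) = (d² + 3*d) + 2*4 = (d² + 3*d) + 8 = 8 + d² + 3*d)
E(m) = (-55 + m)*(26 + m) (E(m) = (m + (8 + 3² + 3*3))*(-55 + m) = (m + (8 + 9 + 9))*(-55 + m) = (m + 26)*(-55 + m) = (26 + m)*(-55 + m) = (-55 + m)*(26 + m))
E(42) - 4194 = (-1430 + 42² - 29*42) - 4194 = (-1430 + 1764 - 1218) - 4194 = -884 - 4194 = -5078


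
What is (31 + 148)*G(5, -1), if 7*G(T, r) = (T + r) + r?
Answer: 537/7 ≈ 76.714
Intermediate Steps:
G(T, r) = T/7 + 2*r/7 (G(T, r) = ((T + r) + r)/7 = (T + 2*r)/7 = T/7 + 2*r/7)
(31 + 148)*G(5, -1) = (31 + 148)*((⅐)*5 + (2/7)*(-1)) = 179*(5/7 - 2/7) = 179*(3/7) = 537/7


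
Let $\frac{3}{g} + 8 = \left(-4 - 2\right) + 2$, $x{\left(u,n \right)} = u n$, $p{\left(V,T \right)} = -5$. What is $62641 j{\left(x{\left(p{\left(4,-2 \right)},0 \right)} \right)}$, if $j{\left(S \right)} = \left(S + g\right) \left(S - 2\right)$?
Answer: $\frac{62641}{2} \approx 31321.0$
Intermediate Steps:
$x{\left(u,n \right)} = n u$
$g = - \frac{1}{4}$ ($g = \frac{3}{-8 + \left(\left(-4 - 2\right) + 2\right)} = \frac{3}{-8 + \left(-6 + 2\right)} = \frac{3}{-8 - 4} = \frac{3}{-12} = 3 \left(- \frac{1}{12}\right) = - \frac{1}{4} \approx -0.25$)
$j{\left(S \right)} = \left(-2 + S\right) \left(- \frac{1}{4} + S\right)$ ($j{\left(S \right)} = \left(S - \frac{1}{4}\right) \left(S - 2\right) = \left(- \frac{1}{4} + S\right) \left(-2 + S\right) = \left(-2 + S\right) \left(- \frac{1}{4} + S\right)$)
$62641 j{\left(x{\left(p{\left(4,-2 \right)},0 \right)} \right)} = 62641 \left(\frac{1}{2} + \left(0 \left(-5\right)\right)^{2} - \frac{9 \cdot 0 \left(-5\right)}{4}\right) = 62641 \left(\frac{1}{2} + 0^{2} - 0\right) = 62641 \left(\frac{1}{2} + 0 + 0\right) = 62641 \cdot \frac{1}{2} = \frac{62641}{2}$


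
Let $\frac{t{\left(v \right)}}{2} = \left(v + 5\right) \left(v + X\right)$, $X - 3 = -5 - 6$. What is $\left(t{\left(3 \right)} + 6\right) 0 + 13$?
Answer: $13$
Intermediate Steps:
$X = -8$ ($X = 3 - 11 = -8$)
$t{\left(v \right)} = 2 \left(-8 + v\right) \left(5 + v\right)$ ($t{\left(v \right)} = 2 \left(v + 5\right) \left(v - 8\right) = 2 \left(5 + v\right) \left(-8 + v\right) = 2 \left(-8 + v\right) \left(5 + v\right)$)
$\left(t{\left(3 \right)} + 6\right) 0 + 13 = \left(\left(-80 - 18 + 2 \cdot 3^{2}\right) + 6\right) 0 + 13 = \left(\left(-80 - 18 + 2 \cdot 9\right) + 6\right) 0 + 13 = \left(\left(-80 - 18 + 18\right) + 6\right) 0 + 13 = \left(-80 + 6\right) 0 + 13 = \left(-74\right) 0 + 13 = 0 + 13 = 13$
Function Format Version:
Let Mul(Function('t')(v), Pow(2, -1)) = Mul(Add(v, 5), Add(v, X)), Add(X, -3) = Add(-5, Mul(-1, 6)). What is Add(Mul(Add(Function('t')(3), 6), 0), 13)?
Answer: 13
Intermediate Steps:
X = -8 (X = Add(3, Add(-5, Mul(-1, 6))) = Add(3, Add(-5, -6)) = Add(3, -11) = -8)
Function('t')(v) = Mul(2, Add(-8, v), Add(5, v)) (Function('t')(v) = Mul(2, Mul(Add(v, 5), Add(v, -8))) = Mul(2, Mul(Add(5, v), Add(-8, v))) = Mul(2, Mul(Add(-8, v), Add(5, v))) = Mul(2, Add(-8, v), Add(5, v)))
Add(Mul(Add(Function('t')(3), 6), 0), 13) = Add(Mul(Add(Add(-80, Mul(-6, 3), Mul(2, Pow(3, 2))), 6), 0), 13) = Add(Mul(Add(Add(-80, -18, Mul(2, 9)), 6), 0), 13) = Add(Mul(Add(Add(-80, -18, 18), 6), 0), 13) = Add(Mul(Add(-80, 6), 0), 13) = Add(Mul(-74, 0), 13) = Add(0, 13) = 13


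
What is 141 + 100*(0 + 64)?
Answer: 6541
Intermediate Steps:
141 + 100*(0 + 64) = 141 + 100*64 = 141 + 6400 = 6541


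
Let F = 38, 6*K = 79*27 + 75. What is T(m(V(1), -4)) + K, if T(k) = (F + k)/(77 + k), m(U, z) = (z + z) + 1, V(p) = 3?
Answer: 25791/70 ≈ 368.44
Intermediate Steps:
K = 368 (K = (79*27 + 75)/6 = (2133 + 75)/6 = (⅙)*2208 = 368)
m(U, z) = 1 + 2*z (m(U, z) = 2*z + 1 = 1 + 2*z)
T(k) = (38 + k)/(77 + k)
T(m(V(1), -4)) + K = (38 + (1 + 2*(-4)))/(77 + (1 + 2*(-4))) + 368 = (38 + (1 - 8))/(77 + (1 - 8)) + 368 = (38 - 7)/(77 - 7) + 368 = 31/70 + 368 = 25791/70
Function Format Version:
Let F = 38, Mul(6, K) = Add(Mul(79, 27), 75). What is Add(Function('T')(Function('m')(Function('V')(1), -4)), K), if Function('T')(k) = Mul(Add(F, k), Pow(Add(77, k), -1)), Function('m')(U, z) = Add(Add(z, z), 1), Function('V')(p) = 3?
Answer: Rational(25791, 70) ≈ 368.44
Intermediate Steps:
K = 368 (K = Mul(Rational(1, 6), Add(Mul(79, 27), 75)) = Mul(Rational(1, 6), Add(2133, 75)) = Mul(Rational(1, 6), 2208) = 368)
Function('m')(U, z) = Add(1, Mul(2, z)) (Function('m')(U, z) = Add(Mul(2, z), 1) = Add(1, Mul(2, z)))
Function('T')(k) = Mul(Pow(Add(77, k), -1), Add(38, k)) (Function('T')(k) = Mul(Add(38, k), Pow(Add(77, k), -1)) = Mul(Pow(Add(77, k), -1), Add(38, k)))
Add(Function('T')(Function('m')(Function('V')(1), -4)), K) = Add(Mul(Pow(Add(77, Add(1, Mul(2, -4))), -1), Add(38, Add(1, Mul(2, -4)))), 368) = Add(Mul(Pow(Add(77, Add(1, -8)), -1), Add(38, Add(1, -8))), 368) = Add(Mul(Pow(Add(77, -7), -1), Add(38, -7)), 368) = Add(Mul(Pow(70, -1), 31), 368) = Add(Mul(Rational(1, 70), 31), 368) = Add(Rational(31, 70), 368) = Rational(25791, 70)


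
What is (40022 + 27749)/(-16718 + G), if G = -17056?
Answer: -67771/33774 ≈ -2.0066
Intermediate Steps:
(40022 + 27749)/(-16718 + G) = (40022 + 27749)/(-16718 - 17056) = 67771/(-33774) = 67771*(-1/33774) = -67771/33774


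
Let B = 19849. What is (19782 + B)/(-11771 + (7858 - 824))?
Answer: -39631/4737 ≈ -8.3663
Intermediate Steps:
(19782 + B)/(-11771 + (7858 - 824)) = (19782 + 19849)/(-11771 + (7858 - 824)) = 39631/(-11771 + 7034) = 39631/(-4737) = 39631*(-1/4737) = -39631/4737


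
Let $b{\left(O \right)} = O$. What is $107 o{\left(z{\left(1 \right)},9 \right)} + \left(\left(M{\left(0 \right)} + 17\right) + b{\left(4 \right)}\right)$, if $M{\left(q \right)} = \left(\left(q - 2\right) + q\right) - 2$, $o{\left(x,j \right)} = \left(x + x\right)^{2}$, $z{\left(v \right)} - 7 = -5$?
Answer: $1729$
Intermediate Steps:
$z{\left(v \right)} = 2$ ($z{\left(v \right)} = 7 - 5 = 2$)
$o{\left(x,j \right)} = 4 x^{2}$ ($o{\left(x,j \right)} = \left(2 x\right)^{2} = 4 x^{2}$)
$M{\left(q \right)} = -4 + 2 q$ ($M{\left(q \right)} = \left(\left(-2 + q\right) + q\right) - 2 = \left(-2 + 2 q\right) - 2 = -4 + 2 q$)
$107 o{\left(z{\left(1 \right)},9 \right)} + \left(\left(M{\left(0 \right)} + 17\right) + b{\left(4 \right)}\right) = 107 \cdot 4 \cdot 2^{2} + \left(\left(\left(-4 + 2 \cdot 0\right) + 17\right) + 4\right) = 107 \cdot 4 \cdot 4 + \left(\left(\left(-4 + 0\right) + 17\right) + 4\right) = 107 \cdot 16 + \left(\left(-4 + 17\right) + 4\right) = 1712 + \left(13 + 4\right) = 1712 + 17 = 1729$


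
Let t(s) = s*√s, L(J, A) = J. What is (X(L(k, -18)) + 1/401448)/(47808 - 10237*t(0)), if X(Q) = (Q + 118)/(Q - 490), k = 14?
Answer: -13247665/2283898692096 ≈ -5.8005e-6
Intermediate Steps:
t(s) = s^(3/2)
X(Q) = (118 + Q)/(-490 + Q)
(X(L(k, -18)) + 1/401448)/(47808 - 10237*t(0)) = ((118 + 14)/(-490 + 14) + 1/401448)/(47808 - 10237*0^(3/2)) = (132/(-476) + 1/401448)/(47808 - 10237*0) = (-1/476*132 + 1/401448)/(47808 + 0) = (-33/119 + 1/401448)/47808 = -13247665/47772312*1/47808 = -13247665/2283898692096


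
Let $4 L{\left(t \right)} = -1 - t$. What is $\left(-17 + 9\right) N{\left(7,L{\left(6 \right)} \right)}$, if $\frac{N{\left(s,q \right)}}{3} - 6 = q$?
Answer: $-102$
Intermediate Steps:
$L{\left(t \right)} = - \frac{1}{4} - \frac{t}{4}$ ($L{\left(t \right)} = \frac{-1 - t}{4} = - \frac{1}{4} - \frac{t}{4}$)
$N{\left(s,q \right)} = 18 + 3 q$
$\left(-17 + 9\right) N{\left(7,L{\left(6 \right)} \right)} = \left(-17 + 9\right) \left(18 + 3 \left(- \frac{1}{4} - \frac{3}{2}\right)\right) = - 8 \left(18 + 3 \left(- \frac{1}{4} - \frac{3}{2}\right)\right) = - 8 \left(18 + 3 \left(- \frac{7}{4}\right)\right) = - 8 \left(18 - \frac{21}{4}\right) = \left(-8\right) \frac{51}{4} = -102$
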